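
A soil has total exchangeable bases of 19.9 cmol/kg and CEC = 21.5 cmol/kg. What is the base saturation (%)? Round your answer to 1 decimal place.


Step 1: BS = 100 * (sum of bases) / CEC
Step 2: BS = 100 * 19.9 / 21.5
Step 3: BS = 92.6%

92.6


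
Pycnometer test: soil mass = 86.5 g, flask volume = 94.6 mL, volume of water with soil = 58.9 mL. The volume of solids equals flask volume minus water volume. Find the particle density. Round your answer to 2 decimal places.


Step 1: Volume of solids = flask volume - water volume with soil
Step 2: V_solids = 94.6 - 58.9 = 35.7 mL
Step 3: Particle density = mass / V_solids = 86.5 / 35.7 = 2.42 g/cm^3

2.42


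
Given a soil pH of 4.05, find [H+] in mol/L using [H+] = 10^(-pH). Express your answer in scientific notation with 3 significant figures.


Step 1: [H+] = 10^(-pH)
Step 2: [H+] = 10^(-4.05)
Step 3: [H+] = 8.91e-05 mol/L

8.91e-05


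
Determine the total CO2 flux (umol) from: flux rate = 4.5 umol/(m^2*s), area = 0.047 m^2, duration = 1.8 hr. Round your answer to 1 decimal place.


Step 1: Convert time to seconds: 1.8 hr * 3600 = 6480.0 s
Step 2: Total = flux * area * time_s
Step 3: Total = 4.5 * 0.047 * 6480.0
Step 4: Total = 1370.5 umol

1370.5


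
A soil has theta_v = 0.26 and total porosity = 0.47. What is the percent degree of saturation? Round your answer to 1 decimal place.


Step 1: S = 100 * theta_v / n
Step 2: S = 100 * 0.26 / 0.47
Step 3: S = 55.3%

55.3


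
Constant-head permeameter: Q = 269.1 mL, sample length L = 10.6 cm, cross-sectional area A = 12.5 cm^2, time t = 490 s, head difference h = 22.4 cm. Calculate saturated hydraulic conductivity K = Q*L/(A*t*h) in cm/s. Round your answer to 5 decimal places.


Step 1: K = Q * L / (A * t * h)
Step 2: Numerator = 269.1 * 10.6 = 2852.46
Step 3: Denominator = 12.5 * 490 * 22.4 = 137200.0
Step 4: K = 2852.46 / 137200.0 = 0.02079 cm/s

0.02079


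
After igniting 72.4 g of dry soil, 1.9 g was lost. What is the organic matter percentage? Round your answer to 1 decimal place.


Step 1: OM% = 100 * LOI / sample mass
Step 2: OM = 100 * 1.9 / 72.4
Step 3: OM = 2.6%

2.6


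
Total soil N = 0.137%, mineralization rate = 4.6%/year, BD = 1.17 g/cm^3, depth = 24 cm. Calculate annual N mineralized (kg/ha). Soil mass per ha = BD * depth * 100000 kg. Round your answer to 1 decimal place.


Step 1: Soil mass per ha = BD * depth * 100000 = 1.17 * 24 * 100000 = 2808000 kg
Step 2: Total N pool = soil mass * N%/100 = 2808000 * 0.137/100 = 3846.96 kg/ha
Step 3: N mineralized = N pool * rate%/100 = 3846.96 * 4.6/100 = 177.0 kg/ha/yr

177.0


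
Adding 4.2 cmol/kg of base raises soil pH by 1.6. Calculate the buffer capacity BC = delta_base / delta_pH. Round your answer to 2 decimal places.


Step 1: BC = change in base / change in pH
Step 2: BC = 4.2 / 1.6
Step 3: BC = 2.63 cmol/(kg*pH unit)

2.63


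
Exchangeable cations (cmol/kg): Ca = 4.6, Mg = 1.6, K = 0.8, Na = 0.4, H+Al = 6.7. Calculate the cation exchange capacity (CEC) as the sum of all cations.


Step 1: CEC = Ca + Mg + K + Na + (H+Al)
Step 2: CEC = 4.6 + 1.6 + 0.8 + 0.4 + 6.7
Step 3: CEC = 14.1 cmol/kg

14.1


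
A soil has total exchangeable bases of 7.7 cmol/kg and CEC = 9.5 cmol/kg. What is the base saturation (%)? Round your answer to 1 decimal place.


Step 1: BS = 100 * (sum of bases) / CEC
Step 2: BS = 100 * 7.7 / 9.5
Step 3: BS = 81.1%

81.1


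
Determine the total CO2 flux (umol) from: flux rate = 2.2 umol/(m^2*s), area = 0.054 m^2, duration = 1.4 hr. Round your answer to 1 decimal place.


Step 1: Convert time to seconds: 1.4 hr * 3600 = 5040.0 s
Step 2: Total = flux * area * time_s
Step 3: Total = 2.2 * 0.054 * 5040.0
Step 4: Total = 598.8 umol

598.8


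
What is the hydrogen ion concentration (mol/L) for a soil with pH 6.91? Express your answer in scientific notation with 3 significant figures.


Step 1: [H+] = 10^(-pH)
Step 2: [H+] = 10^(-6.91)
Step 3: [H+] = 1.23e-07 mol/L

1.23e-07


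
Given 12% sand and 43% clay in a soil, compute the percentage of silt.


Step 1: sand + silt + clay = 100%
Step 2: silt = 100 - sand - clay
Step 3: silt = 100 - 12 - 43
Step 4: silt = 45%

45


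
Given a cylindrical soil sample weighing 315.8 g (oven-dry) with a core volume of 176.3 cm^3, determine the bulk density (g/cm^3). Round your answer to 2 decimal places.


Step 1: Identify the formula: BD = dry mass / volume
Step 2: Substitute values: BD = 315.8 / 176.3
Step 3: BD = 1.79 g/cm^3

1.79


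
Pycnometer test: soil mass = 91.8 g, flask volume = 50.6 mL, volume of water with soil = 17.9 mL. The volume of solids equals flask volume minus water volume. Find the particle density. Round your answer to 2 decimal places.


Step 1: Volume of solids = flask volume - water volume with soil
Step 2: V_solids = 50.6 - 17.9 = 32.7 mL
Step 3: Particle density = mass / V_solids = 91.8 / 32.7 = 2.81 g/cm^3

2.81


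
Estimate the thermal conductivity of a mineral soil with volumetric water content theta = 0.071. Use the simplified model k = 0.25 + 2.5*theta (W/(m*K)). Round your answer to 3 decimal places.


Step 1: k = 0.25 + 2.5 * theta
Step 2: k = 0.25 + 2.5 * 0.071
Step 3: k = 0.25 + 0.178
Step 4: k = 0.428 W/(m*K)

0.428


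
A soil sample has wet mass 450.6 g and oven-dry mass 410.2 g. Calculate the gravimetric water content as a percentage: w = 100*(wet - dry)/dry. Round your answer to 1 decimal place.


Step 1: Water mass = wet - dry = 450.6 - 410.2 = 40.4 g
Step 2: w = 100 * water mass / dry mass
Step 3: w = 100 * 40.4 / 410.2 = 9.8%

9.8


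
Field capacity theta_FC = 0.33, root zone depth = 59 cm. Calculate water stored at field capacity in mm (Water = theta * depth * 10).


Step 1: Water (mm) = theta_FC * depth (cm) * 10
Step 2: Water = 0.33 * 59 * 10
Step 3: Water = 194.7 mm

194.7


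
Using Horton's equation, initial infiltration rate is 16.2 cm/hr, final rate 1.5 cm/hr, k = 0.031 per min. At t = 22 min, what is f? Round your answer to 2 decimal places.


Step 1: f = fc + (f0 - fc) * exp(-k * t)
Step 2: exp(-0.031 * 22) = 0.505605
Step 3: f = 1.5 + (16.2 - 1.5) * 0.505605
Step 4: f = 1.5 + 14.7 * 0.505605
Step 5: f = 8.93 cm/hr

8.93


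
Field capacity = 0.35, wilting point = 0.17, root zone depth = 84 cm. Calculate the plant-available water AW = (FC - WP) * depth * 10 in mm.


Step 1: Available water = (FC - WP) * depth * 10
Step 2: AW = (0.35 - 0.17) * 84 * 10
Step 3: AW = 0.18 * 84 * 10
Step 4: AW = 151.2 mm

151.2


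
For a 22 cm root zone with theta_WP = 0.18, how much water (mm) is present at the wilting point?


Step 1: Water (mm) = theta_WP * depth * 10
Step 2: Water = 0.18 * 22 * 10
Step 3: Water = 39.6 mm

39.6


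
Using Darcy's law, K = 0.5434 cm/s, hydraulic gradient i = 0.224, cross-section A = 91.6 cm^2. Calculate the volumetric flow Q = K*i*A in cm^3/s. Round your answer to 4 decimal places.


Step 1: Apply Darcy's law: Q = K * i * A
Step 2: Q = 0.5434 * 0.224 * 91.6
Step 3: Q = 11.1497 cm^3/s

11.1497


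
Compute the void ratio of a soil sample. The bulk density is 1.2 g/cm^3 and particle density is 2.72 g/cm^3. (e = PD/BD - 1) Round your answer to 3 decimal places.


Step 1: e = PD / BD - 1
Step 2: e = 2.72 / 1.2 - 1
Step 3: e = 2.26667 - 1
Step 4: e = 1.267

1.267


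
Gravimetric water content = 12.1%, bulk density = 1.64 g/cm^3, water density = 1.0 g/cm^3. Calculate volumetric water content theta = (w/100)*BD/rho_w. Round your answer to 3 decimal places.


Step 1: theta = (w / 100) * BD / rho_w
Step 2: theta = (12.1 / 100) * 1.64 / 1.0
Step 3: theta = 0.121 * 1.64
Step 4: theta = 0.198

0.198


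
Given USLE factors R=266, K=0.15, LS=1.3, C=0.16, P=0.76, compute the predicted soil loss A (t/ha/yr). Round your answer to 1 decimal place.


Step 1: A = R * K * LS * C * P
Step 2: R * K = 266 * 0.15 = 39.9
Step 3: (R*K) * LS = 39.9 * 1.3 = 51.87
Step 4: * C * P = 51.87 * 0.16 * 0.76 = 6.3
Step 5: A = 6.3 t/(ha*yr)

6.3


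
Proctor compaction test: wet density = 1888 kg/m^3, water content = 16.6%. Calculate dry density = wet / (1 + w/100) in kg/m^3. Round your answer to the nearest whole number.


Step 1: Dry density = wet density / (1 + w/100)
Step 2: Dry density = 1888 / (1 + 16.6/100)
Step 3: Dry density = 1888 / 1.166
Step 4: Dry density = 1619 kg/m^3

1619


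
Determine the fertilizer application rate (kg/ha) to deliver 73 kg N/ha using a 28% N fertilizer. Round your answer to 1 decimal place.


Step 1: Fertilizer rate = target N / (N content / 100)
Step 2: Rate = 73 / (28 / 100)
Step 3: Rate = 73 / 0.28
Step 4: Rate = 260.7 kg/ha

260.7


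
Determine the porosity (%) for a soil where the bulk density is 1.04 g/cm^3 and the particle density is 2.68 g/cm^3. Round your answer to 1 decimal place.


Step 1: Formula: n = 100 * (1 - BD / PD)
Step 2: n = 100 * (1 - 1.04 / 2.68)
Step 3: n = 100 * (1 - 0.38806)
Step 4: n = 61.2%

61.2


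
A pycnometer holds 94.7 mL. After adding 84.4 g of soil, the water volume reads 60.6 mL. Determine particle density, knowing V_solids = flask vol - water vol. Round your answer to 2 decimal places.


Step 1: Volume of solids = flask volume - water volume with soil
Step 2: V_solids = 94.7 - 60.6 = 34.1 mL
Step 3: Particle density = mass / V_solids = 84.4 / 34.1 = 2.48 g/cm^3

2.48


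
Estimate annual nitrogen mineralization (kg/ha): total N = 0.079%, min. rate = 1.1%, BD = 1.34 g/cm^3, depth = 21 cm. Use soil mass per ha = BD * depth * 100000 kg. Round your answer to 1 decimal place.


Step 1: Soil mass per ha = BD * depth * 100000 = 1.34 * 21 * 100000 = 2814000 kg
Step 2: Total N pool = soil mass * N%/100 = 2814000 * 0.079/100 = 2223.06 kg/ha
Step 3: N mineralized = N pool * rate%/100 = 2223.06 * 1.1/100 = 24.5 kg/ha/yr

24.5


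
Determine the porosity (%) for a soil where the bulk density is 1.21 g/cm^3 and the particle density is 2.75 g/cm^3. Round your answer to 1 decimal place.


Step 1: Formula: n = 100 * (1 - BD / PD)
Step 2: n = 100 * (1 - 1.21 / 2.75)
Step 3: n = 100 * (1 - 0.44)
Step 4: n = 56.0%

56.0


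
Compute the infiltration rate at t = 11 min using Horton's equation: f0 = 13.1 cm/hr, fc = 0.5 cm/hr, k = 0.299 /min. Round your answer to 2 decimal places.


Step 1: f = fc + (f0 - fc) * exp(-k * t)
Step 2: exp(-0.299 * 11) = 0.037291
Step 3: f = 0.5 + (13.1 - 0.5) * 0.037291
Step 4: f = 0.5 + 12.6 * 0.037291
Step 5: f = 0.97 cm/hr

0.97


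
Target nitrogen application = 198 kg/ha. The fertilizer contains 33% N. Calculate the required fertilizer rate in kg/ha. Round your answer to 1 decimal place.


Step 1: Fertilizer rate = target N / (N content / 100)
Step 2: Rate = 198 / (33 / 100)
Step 3: Rate = 198 / 0.33
Step 4: Rate = 600.0 kg/ha

600.0


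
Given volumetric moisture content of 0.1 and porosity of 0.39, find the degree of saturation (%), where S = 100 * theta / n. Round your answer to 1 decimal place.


Step 1: S = 100 * theta_v / n
Step 2: S = 100 * 0.1 / 0.39
Step 3: S = 25.6%

25.6


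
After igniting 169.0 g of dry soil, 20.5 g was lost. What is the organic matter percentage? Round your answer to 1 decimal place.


Step 1: OM% = 100 * LOI / sample mass
Step 2: OM = 100 * 20.5 / 169.0
Step 3: OM = 12.1%

12.1


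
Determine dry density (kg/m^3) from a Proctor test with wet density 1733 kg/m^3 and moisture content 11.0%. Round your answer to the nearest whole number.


Step 1: Dry density = wet density / (1 + w/100)
Step 2: Dry density = 1733 / (1 + 11.0/100)
Step 3: Dry density = 1733 / 1.11
Step 4: Dry density = 1561 kg/m^3

1561


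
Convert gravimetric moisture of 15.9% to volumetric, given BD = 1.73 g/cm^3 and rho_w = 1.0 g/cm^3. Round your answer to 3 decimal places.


Step 1: theta = (w / 100) * BD / rho_w
Step 2: theta = (15.9 / 100) * 1.73 / 1.0
Step 3: theta = 0.159 * 1.73
Step 4: theta = 0.275

0.275


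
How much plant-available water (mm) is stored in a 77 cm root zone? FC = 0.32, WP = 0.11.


Step 1: Available water = (FC - WP) * depth * 10
Step 2: AW = (0.32 - 0.11) * 77 * 10
Step 3: AW = 0.21 * 77 * 10
Step 4: AW = 161.7 mm

161.7


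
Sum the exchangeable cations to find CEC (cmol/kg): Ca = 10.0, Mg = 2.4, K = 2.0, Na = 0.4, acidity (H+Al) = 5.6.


Step 1: CEC = Ca + Mg + K + Na + (H+Al)
Step 2: CEC = 10.0 + 2.4 + 2.0 + 0.4 + 5.6
Step 3: CEC = 20.4 cmol/kg

20.4


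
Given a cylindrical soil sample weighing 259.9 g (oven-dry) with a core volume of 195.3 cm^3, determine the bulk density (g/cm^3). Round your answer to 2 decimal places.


Step 1: Identify the formula: BD = dry mass / volume
Step 2: Substitute values: BD = 259.9 / 195.3
Step 3: BD = 1.33 g/cm^3

1.33


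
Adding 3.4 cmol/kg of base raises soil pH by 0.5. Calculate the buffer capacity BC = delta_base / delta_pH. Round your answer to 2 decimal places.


Step 1: BC = change in base / change in pH
Step 2: BC = 3.4 / 0.5
Step 3: BC = 6.8 cmol/(kg*pH unit)

6.8


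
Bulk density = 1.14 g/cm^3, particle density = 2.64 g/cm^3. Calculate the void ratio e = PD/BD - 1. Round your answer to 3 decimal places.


Step 1: e = PD / BD - 1
Step 2: e = 2.64 / 1.14 - 1
Step 3: e = 2.31579 - 1
Step 4: e = 1.316

1.316


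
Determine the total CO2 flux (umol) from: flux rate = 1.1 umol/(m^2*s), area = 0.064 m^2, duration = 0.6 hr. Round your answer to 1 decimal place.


Step 1: Convert time to seconds: 0.6 hr * 3600 = 2160.0 s
Step 2: Total = flux * area * time_s
Step 3: Total = 1.1 * 0.064 * 2160.0
Step 4: Total = 152.1 umol

152.1


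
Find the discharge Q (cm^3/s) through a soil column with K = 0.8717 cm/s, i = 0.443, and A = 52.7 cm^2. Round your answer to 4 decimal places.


Step 1: Apply Darcy's law: Q = K * i * A
Step 2: Q = 0.8717 * 0.443 * 52.7
Step 3: Q = 20.3508 cm^3/s

20.3508


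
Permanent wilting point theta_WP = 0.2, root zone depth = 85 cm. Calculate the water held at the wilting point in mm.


Step 1: Water (mm) = theta_WP * depth * 10
Step 2: Water = 0.2 * 85 * 10
Step 3: Water = 170.0 mm

170.0


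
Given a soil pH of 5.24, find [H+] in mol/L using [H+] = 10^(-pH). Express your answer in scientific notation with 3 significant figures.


Step 1: [H+] = 10^(-pH)
Step 2: [H+] = 10^(-5.24)
Step 3: [H+] = 5.75e-06 mol/L

5.75e-06


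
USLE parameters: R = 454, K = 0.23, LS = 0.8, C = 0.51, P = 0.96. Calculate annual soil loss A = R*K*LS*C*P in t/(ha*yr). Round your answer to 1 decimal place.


Step 1: A = R * K * LS * C * P
Step 2: R * K = 454 * 0.23 = 104.42
Step 3: (R*K) * LS = 104.42 * 0.8 = 83.536
Step 4: * C * P = 83.536 * 0.51 * 0.96 = 40.9
Step 5: A = 40.9 t/(ha*yr)

40.9


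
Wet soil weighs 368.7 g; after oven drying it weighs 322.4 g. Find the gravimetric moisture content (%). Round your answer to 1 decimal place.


Step 1: Water mass = wet - dry = 368.7 - 322.4 = 46.3 g
Step 2: w = 100 * water mass / dry mass
Step 3: w = 100 * 46.3 / 322.4 = 14.4%

14.4


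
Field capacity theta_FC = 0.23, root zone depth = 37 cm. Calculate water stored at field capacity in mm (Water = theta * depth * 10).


Step 1: Water (mm) = theta_FC * depth (cm) * 10
Step 2: Water = 0.23 * 37 * 10
Step 3: Water = 85.1 mm

85.1


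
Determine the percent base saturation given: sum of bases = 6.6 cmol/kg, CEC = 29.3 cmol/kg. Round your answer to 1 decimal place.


Step 1: BS = 100 * (sum of bases) / CEC
Step 2: BS = 100 * 6.6 / 29.3
Step 3: BS = 22.5%

22.5


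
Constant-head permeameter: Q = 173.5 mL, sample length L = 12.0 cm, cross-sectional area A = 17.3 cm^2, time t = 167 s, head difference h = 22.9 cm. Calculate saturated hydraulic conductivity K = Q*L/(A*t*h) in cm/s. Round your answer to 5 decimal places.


Step 1: K = Q * L / (A * t * h)
Step 2: Numerator = 173.5 * 12.0 = 2082.0
Step 3: Denominator = 17.3 * 167 * 22.9 = 66160.39
Step 4: K = 2082.0 / 66160.39 = 0.03147 cm/s

0.03147


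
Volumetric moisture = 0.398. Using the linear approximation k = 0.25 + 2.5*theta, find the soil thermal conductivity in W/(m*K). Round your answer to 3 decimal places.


Step 1: k = 0.25 + 2.5 * theta
Step 2: k = 0.25 + 2.5 * 0.398
Step 3: k = 0.25 + 0.995
Step 4: k = 1.245 W/(m*K)

1.245


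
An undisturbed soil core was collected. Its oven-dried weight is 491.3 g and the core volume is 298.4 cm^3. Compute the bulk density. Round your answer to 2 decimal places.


Step 1: Identify the formula: BD = dry mass / volume
Step 2: Substitute values: BD = 491.3 / 298.4
Step 3: BD = 1.65 g/cm^3

1.65


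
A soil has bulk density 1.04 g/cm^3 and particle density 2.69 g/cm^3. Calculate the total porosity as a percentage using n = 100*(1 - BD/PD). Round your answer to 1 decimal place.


Step 1: Formula: n = 100 * (1 - BD / PD)
Step 2: n = 100 * (1 - 1.04 / 2.69)
Step 3: n = 100 * (1 - 0.38662)
Step 4: n = 61.3%

61.3


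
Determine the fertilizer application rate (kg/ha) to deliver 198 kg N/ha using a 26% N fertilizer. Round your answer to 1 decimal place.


Step 1: Fertilizer rate = target N / (N content / 100)
Step 2: Rate = 198 / (26 / 100)
Step 3: Rate = 198 / 0.26
Step 4: Rate = 761.5 kg/ha

761.5


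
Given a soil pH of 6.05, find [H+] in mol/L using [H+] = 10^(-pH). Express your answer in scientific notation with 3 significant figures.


Step 1: [H+] = 10^(-pH)
Step 2: [H+] = 10^(-6.05)
Step 3: [H+] = 8.91e-07 mol/L

8.91e-07


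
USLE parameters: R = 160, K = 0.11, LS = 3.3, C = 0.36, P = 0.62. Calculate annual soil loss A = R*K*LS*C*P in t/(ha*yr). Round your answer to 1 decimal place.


Step 1: A = R * K * LS * C * P
Step 2: R * K = 160 * 0.11 = 17.6
Step 3: (R*K) * LS = 17.6 * 3.3 = 58.08
Step 4: * C * P = 58.08 * 0.36 * 0.62 = 13.0
Step 5: A = 13.0 t/(ha*yr)

13.0


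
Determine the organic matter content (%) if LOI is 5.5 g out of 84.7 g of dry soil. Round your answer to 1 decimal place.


Step 1: OM% = 100 * LOI / sample mass
Step 2: OM = 100 * 5.5 / 84.7
Step 3: OM = 6.5%

6.5


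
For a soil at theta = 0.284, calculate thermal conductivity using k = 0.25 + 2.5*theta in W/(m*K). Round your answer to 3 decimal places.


Step 1: k = 0.25 + 2.5 * theta
Step 2: k = 0.25 + 2.5 * 0.284
Step 3: k = 0.25 + 0.71
Step 4: k = 0.96 W/(m*K)

0.96


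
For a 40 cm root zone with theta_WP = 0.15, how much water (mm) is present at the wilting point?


Step 1: Water (mm) = theta_WP * depth * 10
Step 2: Water = 0.15 * 40 * 10
Step 3: Water = 60.0 mm

60.0


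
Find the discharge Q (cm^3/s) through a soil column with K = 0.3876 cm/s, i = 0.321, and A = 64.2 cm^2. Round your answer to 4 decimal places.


Step 1: Apply Darcy's law: Q = K * i * A
Step 2: Q = 0.3876 * 0.321 * 64.2
Step 3: Q = 7.9877 cm^3/s

7.9877


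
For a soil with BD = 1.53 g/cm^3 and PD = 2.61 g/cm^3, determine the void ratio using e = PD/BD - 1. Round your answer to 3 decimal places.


Step 1: e = PD / BD - 1
Step 2: e = 2.61 / 1.53 - 1
Step 3: e = 1.70588 - 1
Step 4: e = 0.706

0.706


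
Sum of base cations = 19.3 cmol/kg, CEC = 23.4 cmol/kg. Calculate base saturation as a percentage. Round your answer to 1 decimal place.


Step 1: BS = 100 * (sum of bases) / CEC
Step 2: BS = 100 * 19.3 / 23.4
Step 3: BS = 82.5%

82.5


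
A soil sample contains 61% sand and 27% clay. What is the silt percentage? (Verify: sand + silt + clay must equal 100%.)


Step 1: sand + silt + clay = 100%
Step 2: silt = 100 - sand - clay
Step 3: silt = 100 - 61 - 27
Step 4: silt = 12%

12


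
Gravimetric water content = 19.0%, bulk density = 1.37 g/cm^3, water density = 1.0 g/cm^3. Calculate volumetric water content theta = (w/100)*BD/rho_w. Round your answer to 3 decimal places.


Step 1: theta = (w / 100) * BD / rho_w
Step 2: theta = (19.0 / 100) * 1.37 / 1.0
Step 3: theta = 0.19 * 1.37
Step 4: theta = 0.26

0.26


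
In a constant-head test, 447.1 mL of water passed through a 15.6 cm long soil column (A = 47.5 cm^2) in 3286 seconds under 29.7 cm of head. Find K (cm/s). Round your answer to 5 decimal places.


Step 1: K = Q * L / (A * t * h)
Step 2: Numerator = 447.1 * 15.6 = 6974.76
Step 3: Denominator = 47.5 * 3286 * 29.7 = 4635724.5
Step 4: K = 6974.76 / 4635724.5 = 0.0015 cm/s

0.0015


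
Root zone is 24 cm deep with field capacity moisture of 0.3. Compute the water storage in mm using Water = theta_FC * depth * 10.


Step 1: Water (mm) = theta_FC * depth (cm) * 10
Step 2: Water = 0.3 * 24 * 10
Step 3: Water = 72.0 mm

72.0


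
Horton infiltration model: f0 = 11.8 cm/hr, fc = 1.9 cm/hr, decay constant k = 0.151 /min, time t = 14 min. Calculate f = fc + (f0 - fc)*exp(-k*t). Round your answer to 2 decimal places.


Step 1: f = fc + (f0 - fc) * exp(-k * t)
Step 2: exp(-0.151 * 14) = 0.120754
Step 3: f = 1.9 + (11.8 - 1.9) * 0.120754
Step 4: f = 1.9 + 9.9 * 0.120754
Step 5: f = 3.1 cm/hr

3.1


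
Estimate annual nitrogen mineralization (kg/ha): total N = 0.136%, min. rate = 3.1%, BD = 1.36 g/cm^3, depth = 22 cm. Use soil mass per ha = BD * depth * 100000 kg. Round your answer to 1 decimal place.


Step 1: Soil mass per ha = BD * depth * 100000 = 1.36 * 22 * 100000 = 2992000 kg
Step 2: Total N pool = soil mass * N%/100 = 2992000 * 0.136/100 = 4069.12 kg/ha
Step 3: N mineralized = N pool * rate%/100 = 4069.12 * 3.1/100 = 126.1 kg/ha/yr

126.1


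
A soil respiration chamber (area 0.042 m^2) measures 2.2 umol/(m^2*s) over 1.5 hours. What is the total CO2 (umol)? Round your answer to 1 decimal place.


Step 1: Convert time to seconds: 1.5 hr * 3600 = 5400.0 s
Step 2: Total = flux * area * time_s
Step 3: Total = 2.2 * 0.042 * 5400.0
Step 4: Total = 499.0 umol

499.0


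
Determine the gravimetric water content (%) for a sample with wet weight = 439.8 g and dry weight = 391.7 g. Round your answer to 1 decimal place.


Step 1: Water mass = wet - dry = 439.8 - 391.7 = 48.1 g
Step 2: w = 100 * water mass / dry mass
Step 3: w = 100 * 48.1 / 391.7 = 12.3%

12.3


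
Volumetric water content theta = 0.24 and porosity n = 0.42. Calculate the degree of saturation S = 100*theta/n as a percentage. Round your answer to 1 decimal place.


Step 1: S = 100 * theta_v / n
Step 2: S = 100 * 0.24 / 0.42
Step 3: S = 57.1%

57.1


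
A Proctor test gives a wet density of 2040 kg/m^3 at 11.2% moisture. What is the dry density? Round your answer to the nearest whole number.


Step 1: Dry density = wet density / (1 + w/100)
Step 2: Dry density = 2040 / (1 + 11.2/100)
Step 3: Dry density = 2040 / 1.112
Step 4: Dry density = 1835 kg/m^3

1835


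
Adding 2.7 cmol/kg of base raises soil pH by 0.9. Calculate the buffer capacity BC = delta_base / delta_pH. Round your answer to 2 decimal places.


Step 1: BC = change in base / change in pH
Step 2: BC = 2.7 / 0.9
Step 3: BC = 3.0 cmol/(kg*pH unit)

3.0


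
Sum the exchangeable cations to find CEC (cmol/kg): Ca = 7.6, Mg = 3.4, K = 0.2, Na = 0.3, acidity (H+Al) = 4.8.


Step 1: CEC = Ca + Mg + K + Na + (H+Al)
Step 2: CEC = 7.6 + 3.4 + 0.2 + 0.3 + 4.8
Step 3: CEC = 16.3 cmol/kg

16.3


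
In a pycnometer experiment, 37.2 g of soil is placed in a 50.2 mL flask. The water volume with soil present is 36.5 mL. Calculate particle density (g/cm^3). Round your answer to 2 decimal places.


Step 1: Volume of solids = flask volume - water volume with soil
Step 2: V_solids = 50.2 - 36.5 = 13.7 mL
Step 3: Particle density = mass / V_solids = 37.2 / 13.7 = 2.72 g/cm^3

2.72


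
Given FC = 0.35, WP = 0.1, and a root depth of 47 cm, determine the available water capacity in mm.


Step 1: Available water = (FC - WP) * depth * 10
Step 2: AW = (0.35 - 0.1) * 47 * 10
Step 3: AW = 0.25 * 47 * 10
Step 4: AW = 117.5 mm

117.5


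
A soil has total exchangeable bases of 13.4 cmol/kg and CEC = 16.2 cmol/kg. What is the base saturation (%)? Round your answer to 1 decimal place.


Step 1: BS = 100 * (sum of bases) / CEC
Step 2: BS = 100 * 13.4 / 16.2
Step 3: BS = 82.7%

82.7


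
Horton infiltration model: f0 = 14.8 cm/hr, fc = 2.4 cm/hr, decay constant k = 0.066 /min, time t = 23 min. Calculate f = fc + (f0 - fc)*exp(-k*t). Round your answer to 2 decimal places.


Step 1: f = fc + (f0 - fc) * exp(-k * t)
Step 2: exp(-0.066 * 23) = 0.21915
Step 3: f = 2.4 + (14.8 - 2.4) * 0.21915
Step 4: f = 2.4 + 12.4 * 0.21915
Step 5: f = 5.12 cm/hr

5.12


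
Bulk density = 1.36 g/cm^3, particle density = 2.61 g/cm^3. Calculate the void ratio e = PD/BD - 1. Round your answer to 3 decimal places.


Step 1: e = PD / BD - 1
Step 2: e = 2.61 / 1.36 - 1
Step 3: e = 1.91912 - 1
Step 4: e = 0.919

0.919


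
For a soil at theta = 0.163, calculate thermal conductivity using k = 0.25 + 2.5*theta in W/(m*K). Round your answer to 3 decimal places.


Step 1: k = 0.25 + 2.5 * theta
Step 2: k = 0.25 + 2.5 * 0.163
Step 3: k = 0.25 + 0.408
Step 4: k = 0.658 W/(m*K)

0.658


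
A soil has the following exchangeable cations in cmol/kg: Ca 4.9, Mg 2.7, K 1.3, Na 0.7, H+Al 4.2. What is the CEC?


Step 1: CEC = Ca + Mg + K + Na + (H+Al)
Step 2: CEC = 4.9 + 2.7 + 1.3 + 0.7 + 4.2
Step 3: CEC = 13.8 cmol/kg

13.8


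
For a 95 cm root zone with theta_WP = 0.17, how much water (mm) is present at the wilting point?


Step 1: Water (mm) = theta_WP * depth * 10
Step 2: Water = 0.17 * 95 * 10
Step 3: Water = 161.5 mm

161.5


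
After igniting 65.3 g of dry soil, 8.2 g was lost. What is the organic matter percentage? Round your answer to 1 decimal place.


Step 1: OM% = 100 * LOI / sample mass
Step 2: OM = 100 * 8.2 / 65.3
Step 3: OM = 12.6%

12.6


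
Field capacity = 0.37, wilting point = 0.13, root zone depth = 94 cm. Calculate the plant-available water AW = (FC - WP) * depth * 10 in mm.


Step 1: Available water = (FC - WP) * depth * 10
Step 2: AW = (0.37 - 0.13) * 94 * 10
Step 3: AW = 0.24 * 94 * 10
Step 4: AW = 225.6 mm

225.6


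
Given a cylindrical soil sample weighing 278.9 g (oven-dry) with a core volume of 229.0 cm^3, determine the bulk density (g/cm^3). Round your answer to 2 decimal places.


Step 1: Identify the formula: BD = dry mass / volume
Step 2: Substitute values: BD = 278.9 / 229.0
Step 3: BD = 1.22 g/cm^3

1.22


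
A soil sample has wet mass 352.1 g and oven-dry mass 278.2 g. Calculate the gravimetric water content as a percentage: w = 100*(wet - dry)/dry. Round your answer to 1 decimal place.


Step 1: Water mass = wet - dry = 352.1 - 278.2 = 73.9 g
Step 2: w = 100 * water mass / dry mass
Step 3: w = 100 * 73.9 / 278.2 = 26.6%

26.6


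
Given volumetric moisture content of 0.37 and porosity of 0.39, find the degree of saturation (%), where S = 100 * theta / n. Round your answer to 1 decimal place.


Step 1: S = 100 * theta_v / n
Step 2: S = 100 * 0.37 / 0.39
Step 3: S = 94.9%

94.9


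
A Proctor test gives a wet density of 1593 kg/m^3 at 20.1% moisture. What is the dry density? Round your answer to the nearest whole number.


Step 1: Dry density = wet density / (1 + w/100)
Step 2: Dry density = 1593 / (1 + 20.1/100)
Step 3: Dry density = 1593 / 1.201
Step 4: Dry density = 1326 kg/m^3

1326


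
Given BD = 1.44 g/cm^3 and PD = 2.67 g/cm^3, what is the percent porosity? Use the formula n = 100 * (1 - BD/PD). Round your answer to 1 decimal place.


Step 1: Formula: n = 100 * (1 - BD / PD)
Step 2: n = 100 * (1 - 1.44 / 2.67)
Step 3: n = 100 * (1 - 0.53933)
Step 4: n = 46.1%

46.1


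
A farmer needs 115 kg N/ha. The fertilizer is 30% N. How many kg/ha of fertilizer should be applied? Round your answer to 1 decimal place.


Step 1: Fertilizer rate = target N / (N content / 100)
Step 2: Rate = 115 / (30 / 100)
Step 3: Rate = 115 / 0.3
Step 4: Rate = 383.3 kg/ha

383.3


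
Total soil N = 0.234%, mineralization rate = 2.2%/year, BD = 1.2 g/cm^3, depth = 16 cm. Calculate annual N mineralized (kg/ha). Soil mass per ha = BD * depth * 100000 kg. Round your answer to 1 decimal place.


Step 1: Soil mass per ha = BD * depth * 100000 = 1.2 * 16 * 100000 = 1920000 kg
Step 2: Total N pool = soil mass * N%/100 = 1920000 * 0.234/100 = 4492.8 kg/ha
Step 3: N mineralized = N pool * rate%/100 = 4492.8 * 2.2/100 = 98.8 kg/ha/yr

98.8


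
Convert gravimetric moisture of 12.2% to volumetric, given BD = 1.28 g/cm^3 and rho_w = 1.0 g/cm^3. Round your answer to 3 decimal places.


Step 1: theta = (w / 100) * BD / rho_w
Step 2: theta = (12.2 / 100) * 1.28 / 1.0
Step 3: theta = 0.122 * 1.28
Step 4: theta = 0.156

0.156


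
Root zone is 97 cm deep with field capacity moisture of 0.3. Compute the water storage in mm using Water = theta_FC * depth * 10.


Step 1: Water (mm) = theta_FC * depth (cm) * 10
Step 2: Water = 0.3 * 97 * 10
Step 3: Water = 291.0 mm

291.0


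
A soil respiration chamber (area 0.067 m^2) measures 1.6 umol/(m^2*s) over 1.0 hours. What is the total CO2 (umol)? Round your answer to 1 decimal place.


Step 1: Convert time to seconds: 1.0 hr * 3600 = 3600.0 s
Step 2: Total = flux * area * time_s
Step 3: Total = 1.6 * 0.067 * 3600.0
Step 4: Total = 385.9 umol

385.9


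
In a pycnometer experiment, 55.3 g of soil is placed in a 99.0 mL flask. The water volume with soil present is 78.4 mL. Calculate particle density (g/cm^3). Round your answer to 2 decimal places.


Step 1: Volume of solids = flask volume - water volume with soil
Step 2: V_solids = 99.0 - 78.4 = 20.6 mL
Step 3: Particle density = mass / V_solids = 55.3 / 20.6 = 2.68 g/cm^3

2.68


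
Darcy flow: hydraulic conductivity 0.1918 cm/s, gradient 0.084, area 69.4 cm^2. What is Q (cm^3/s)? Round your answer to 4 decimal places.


Step 1: Apply Darcy's law: Q = K * i * A
Step 2: Q = 0.1918 * 0.084 * 69.4
Step 3: Q = 1.1181 cm^3/s

1.1181


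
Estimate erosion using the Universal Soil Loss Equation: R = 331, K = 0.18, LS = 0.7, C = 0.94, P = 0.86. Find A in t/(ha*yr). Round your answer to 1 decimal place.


Step 1: A = R * K * LS * C * P
Step 2: R * K = 331 * 0.18 = 59.58
Step 3: (R*K) * LS = 59.58 * 0.7 = 41.706
Step 4: * C * P = 41.706 * 0.94 * 0.86 = 33.7
Step 5: A = 33.7 t/(ha*yr)

33.7


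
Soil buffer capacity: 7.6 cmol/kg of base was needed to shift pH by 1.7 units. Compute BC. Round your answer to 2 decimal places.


Step 1: BC = change in base / change in pH
Step 2: BC = 7.6 / 1.7
Step 3: BC = 4.47 cmol/(kg*pH unit)

4.47


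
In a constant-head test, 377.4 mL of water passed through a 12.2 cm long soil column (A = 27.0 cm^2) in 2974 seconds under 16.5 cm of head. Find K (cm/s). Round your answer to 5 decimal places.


Step 1: K = Q * L / (A * t * h)
Step 2: Numerator = 377.4 * 12.2 = 4604.28
Step 3: Denominator = 27.0 * 2974 * 16.5 = 1324917.0
Step 4: K = 4604.28 / 1324917.0 = 0.00348 cm/s

0.00348


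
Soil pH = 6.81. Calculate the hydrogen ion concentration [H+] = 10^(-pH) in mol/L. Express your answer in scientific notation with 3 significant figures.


Step 1: [H+] = 10^(-pH)
Step 2: [H+] = 10^(-6.81)
Step 3: [H+] = 1.55e-07 mol/L

1.55e-07


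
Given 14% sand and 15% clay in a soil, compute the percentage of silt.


Step 1: sand + silt + clay = 100%
Step 2: silt = 100 - sand - clay
Step 3: silt = 100 - 14 - 15
Step 4: silt = 71%

71


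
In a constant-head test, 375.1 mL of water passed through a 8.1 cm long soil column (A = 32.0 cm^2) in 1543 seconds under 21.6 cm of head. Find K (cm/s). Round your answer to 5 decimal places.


Step 1: K = Q * L / (A * t * h)
Step 2: Numerator = 375.1 * 8.1 = 3038.31
Step 3: Denominator = 32.0 * 1543 * 21.6 = 1066521.6
Step 4: K = 3038.31 / 1066521.6 = 0.00285 cm/s

0.00285


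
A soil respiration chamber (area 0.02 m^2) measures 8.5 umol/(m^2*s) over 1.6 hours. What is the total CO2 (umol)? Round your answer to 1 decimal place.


Step 1: Convert time to seconds: 1.6 hr * 3600 = 5760.0 s
Step 2: Total = flux * area * time_s
Step 3: Total = 8.5 * 0.02 * 5760.0
Step 4: Total = 979.2 umol

979.2


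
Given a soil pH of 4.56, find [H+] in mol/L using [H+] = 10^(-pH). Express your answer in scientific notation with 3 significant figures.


Step 1: [H+] = 10^(-pH)
Step 2: [H+] = 10^(-4.56)
Step 3: [H+] = 2.75e-05 mol/L

2.75e-05


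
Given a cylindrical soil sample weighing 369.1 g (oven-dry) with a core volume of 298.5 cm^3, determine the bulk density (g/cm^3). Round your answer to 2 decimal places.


Step 1: Identify the formula: BD = dry mass / volume
Step 2: Substitute values: BD = 369.1 / 298.5
Step 3: BD = 1.24 g/cm^3

1.24


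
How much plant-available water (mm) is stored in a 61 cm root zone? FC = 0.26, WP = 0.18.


Step 1: Available water = (FC - WP) * depth * 10
Step 2: AW = (0.26 - 0.18) * 61 * 10
Step 3: AW = 0.08 * 61 * 10
Step 4: AW = 48.8 mm

48.8


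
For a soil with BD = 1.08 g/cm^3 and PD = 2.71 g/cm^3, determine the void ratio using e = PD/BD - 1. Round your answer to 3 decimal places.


Step 1: e = PD / BD - 1
Step 2: e = 2.71 / 1.08 - 1
Step 3: e = 2.50926 - 1
Step 4: e = 1.509

1.509


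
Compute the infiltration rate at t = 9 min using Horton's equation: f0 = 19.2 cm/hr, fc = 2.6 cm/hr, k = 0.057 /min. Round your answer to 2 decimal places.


Step 1: f = fc + (f0 - fc) * exp(-k * t)
Step 2: exp(-0.057 * 9) = 0.598697
Step 3: f = 2.6 + (19.2 - 2.6) * 0.598697
Step 4: f = 2.6 + 16.6 * 0.598697
Step 5: f = 12.54 cm/hr

12.54


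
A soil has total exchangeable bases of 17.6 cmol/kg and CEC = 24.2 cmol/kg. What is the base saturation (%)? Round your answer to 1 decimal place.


Step 1: BS = 100 * (sum of bases) / CEC
Step 2: BS = 100 * 17.6 / 24.2
Step 3: BS = 72.7%

72.7


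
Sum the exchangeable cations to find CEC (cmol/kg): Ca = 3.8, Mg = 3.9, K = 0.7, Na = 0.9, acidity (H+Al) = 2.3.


Step 1: CEC = Ca + Mg + K + Na + (H+Al)
Step 2: CEC = 3.8 + 3.9 + 0.7 + 0.9 + 2.3
Step 3: CEC = 11.6 cmol/kg

11.6


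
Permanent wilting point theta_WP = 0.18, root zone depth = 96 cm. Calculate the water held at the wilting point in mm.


Step 1: Water (mm) = theta_WP * depth * 10
Step 2: Water = 0.18 * 96 * 10
Step 3: Water = 172.8 mm

172.8


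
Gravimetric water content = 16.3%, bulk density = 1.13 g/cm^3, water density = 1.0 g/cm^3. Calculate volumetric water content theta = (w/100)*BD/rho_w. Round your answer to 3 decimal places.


Step 1: theta = (w / 100) * BD / rho_w
Step 2: theta = (16.3 / 100) * 1.13 / 1.0
Step 3: theta = 0.163 * 1.13
Step 4: theta = 0.184

0.184


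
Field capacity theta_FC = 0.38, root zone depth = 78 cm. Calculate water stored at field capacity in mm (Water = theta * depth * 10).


Step 1: Water (mm) = theta_FC * depth (cm) * 10
Step 2: Water = 0.38 * 78 * 10
Step 3: Water = 296.4 mm

296.4


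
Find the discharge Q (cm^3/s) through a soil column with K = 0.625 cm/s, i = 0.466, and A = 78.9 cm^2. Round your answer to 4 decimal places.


Step 1: Apply Darcy's law: Q = K * i * A
Step 2: Q = 0.625 * 0.466 * 78.9
Step 3: Q = 22.9796 cm^3/s

22.9796


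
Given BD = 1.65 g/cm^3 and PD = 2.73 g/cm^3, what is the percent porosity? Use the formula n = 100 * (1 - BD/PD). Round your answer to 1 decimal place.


Step 1: Formula: n = 100 * (1 - BD / PD)
Step 2: n = 100 * (1 - 1.65 / 2.73)
Step 3: n = 100 * (1 - 0.6044)
Step 4: n = 39.6%

39.6


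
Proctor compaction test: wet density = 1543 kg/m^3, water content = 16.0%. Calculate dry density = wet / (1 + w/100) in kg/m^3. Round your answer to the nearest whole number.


Step 1: Dry density = wet density / (1 + w/100)
Step 2: Dry density = 1543 / (1 + 16.0/100)
Step 3: Dry density = 1543 / 1.16
Step 4: Dry density = 1330 kg/m^3

1330


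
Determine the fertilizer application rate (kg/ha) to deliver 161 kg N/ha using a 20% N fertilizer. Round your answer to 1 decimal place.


Step 1: Fertilizer rate = target N / (N content / 100)
Step 2: Rate = 161 / (20 / 100)
Step 3: Rate = 161 / 0.2
Step 4: Rate = 805.0 kg/ha

805.0


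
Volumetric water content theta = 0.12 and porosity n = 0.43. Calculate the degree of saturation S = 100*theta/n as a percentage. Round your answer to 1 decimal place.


Step 1: S = 100 * theta_v / n
Step 2: S = 100 * 0.12 / 0.43
Step 3: S = 27.9%

27.9


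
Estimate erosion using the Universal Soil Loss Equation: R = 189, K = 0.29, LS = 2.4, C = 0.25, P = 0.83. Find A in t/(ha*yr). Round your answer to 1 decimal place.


Step 1: A = R * K * LS * C * P
Step 2: R * K = 189 * 0.29 = 54.81
Step 3: (R*K) * LS = 54.81 * 2.4 = 131.544
Step 4: * C * P = 131.544 * 0.25 * 0.83 = 27.3
Step 5: A = 27.3 t/(ha*yr)

27.3


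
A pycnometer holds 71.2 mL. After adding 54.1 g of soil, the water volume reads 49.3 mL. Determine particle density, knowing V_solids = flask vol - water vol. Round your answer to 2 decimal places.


Step 1: Volume of solids = flask volume - water volume with soil
Step 2: V_solids = 71.2 - 49.3 = 21.9 mL
Step 3: Particle density = mass / V_solids = 54.1 / 21.9 = 2.47 g/cm^3

2.47


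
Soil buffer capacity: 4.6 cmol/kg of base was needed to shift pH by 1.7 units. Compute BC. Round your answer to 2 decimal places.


Step 1: BC = change in base / change in pH
Step 2: BC = 4.6 / 1.7
Step 3: BC = 2.71 cmol/(kg*pH unit)

2.71


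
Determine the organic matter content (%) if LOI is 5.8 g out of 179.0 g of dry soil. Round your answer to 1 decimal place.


Step 1: OM% = 100 * LOI / sample mass
Step 2: OM = 100 * 5.8 / 179.0
Step 3: OM = 3.2%

3.2


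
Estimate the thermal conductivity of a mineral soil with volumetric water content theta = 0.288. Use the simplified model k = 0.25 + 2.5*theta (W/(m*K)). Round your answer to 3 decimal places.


Step 1: k = 0.25 + 2.5 * theta
Step 2: k = 0.25 + 2.5 * 0.288
Step 3: k = 0.25 + 0.72
Step 4: k = 0.97 W/(m*K)

0.97


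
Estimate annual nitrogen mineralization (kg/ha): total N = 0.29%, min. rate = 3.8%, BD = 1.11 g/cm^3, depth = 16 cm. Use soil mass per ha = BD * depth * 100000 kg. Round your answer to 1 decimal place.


Step 1: Soil mass per ha = BD * depth * 100000 = 1.11 * 16 * 100000 = 1776000 kg
Step 2: Total N pool = soil mass * N%/100 = 1776000 * 0.29/100 = 5150.4 kg/ha
Step 3: N mineralized = N pool * rate%/100 = 5150.4 * 3.8/100 = 195.7 kg/ha/yr

195.7


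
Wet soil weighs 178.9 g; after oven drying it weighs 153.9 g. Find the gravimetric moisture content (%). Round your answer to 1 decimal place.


Step 1: Water mass = wet - dry = 178.9 - 153.9 = 25.0 g
Step 2: w = 100 * water mass / dry mass
Step 3: w = 100 * 25.0 / 153.9 = 16.2%

16.2


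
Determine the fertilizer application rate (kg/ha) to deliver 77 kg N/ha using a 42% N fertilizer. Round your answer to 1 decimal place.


Step 1: Fertilizer rate = target N / (N content / 100)
Step 2: Rate = 77 / (42 / 100)
Step 3: Rate = 77 / 0.42
Step 4: Rate = 183.3 kg/ha

183.3


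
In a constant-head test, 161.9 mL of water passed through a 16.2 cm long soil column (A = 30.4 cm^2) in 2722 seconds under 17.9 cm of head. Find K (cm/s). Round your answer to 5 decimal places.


Step 1: K = Q * L / (A * t * h)
Step 2: Numerator = 161.9 * 16.2 = 2622.78
Step 3: Denominator = 30.4 * 2722 * 17.9 = 1481203.52
Step 4: K = 2622.78 / 1481203.52 = 0.00177 cm/s

0.00177


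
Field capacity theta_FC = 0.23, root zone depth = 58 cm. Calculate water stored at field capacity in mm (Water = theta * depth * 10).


Step 1: Water (mm) = theta_FC * depth (cm) * 10
Step 2: Water = 0.23 * 58 * 10
Step 3: Water = 133.4 mm

133.4


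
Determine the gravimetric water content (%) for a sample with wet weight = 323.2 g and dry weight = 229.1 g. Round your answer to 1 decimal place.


Step 1: Water mass = wet - dry = 323.2 - 229.1 = 94.1 g
Step 2: w = 100 * water mass / dry mass
Step 3: w = 100 * 94.1 / 229.1 = 41.1%

41.1


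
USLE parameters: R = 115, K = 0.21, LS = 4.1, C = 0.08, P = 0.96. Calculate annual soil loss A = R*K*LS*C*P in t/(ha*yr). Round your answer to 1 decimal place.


Step 1: A = R * K * LS * C * P
Step 2: R * K = 115 * 0.21 = 24.15
Step 3: (R*K) * LS = 24.15 * 4.1 = 99.015
Step 4: * C * P = 99.015 * 0.08 * 0.96 = 7.6
Step 5: A = 7.6 t/(ha*yr)

7.6


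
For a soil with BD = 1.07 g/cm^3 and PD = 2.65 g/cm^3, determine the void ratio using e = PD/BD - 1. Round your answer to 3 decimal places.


Step 1: e = PD / BD - 1
Step 2: e = 2.65 / 1.07 - 1
Step 3: e = 2.47664 - 1
Step 4: e = 1.477

1.477
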